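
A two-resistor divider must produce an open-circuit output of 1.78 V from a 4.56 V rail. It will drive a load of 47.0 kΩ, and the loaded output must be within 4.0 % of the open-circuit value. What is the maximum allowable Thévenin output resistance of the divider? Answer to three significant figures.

R_th ≤ 1.96 kΩ

Loading drop = R_th/(R_th + R_L) ≤ 0.0400, so R_th ≤ R_L · ε/(1−ε) = 47.0 kΩ × 0.0400/0.9600 = 1.96 kΩ.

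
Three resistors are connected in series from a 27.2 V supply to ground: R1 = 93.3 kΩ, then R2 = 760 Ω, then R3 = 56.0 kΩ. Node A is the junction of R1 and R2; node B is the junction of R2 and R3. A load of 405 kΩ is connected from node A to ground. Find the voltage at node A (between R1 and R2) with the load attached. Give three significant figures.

Below node A the series string R2+R3 = 56760 Ω sits in parallel with the 405000 Ω load: 49780 Ω.
V_A = 27.2 × 49780/(93300 + 49780) = 9.46 V.

V ≈ 9.46 V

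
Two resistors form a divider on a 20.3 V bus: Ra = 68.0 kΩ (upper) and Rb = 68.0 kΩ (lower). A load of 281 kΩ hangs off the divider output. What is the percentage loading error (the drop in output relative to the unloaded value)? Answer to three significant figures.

Unloaded V = 20.3 × 68.0/136.0 = 10.150 V.
Loaded: Rb‖R_L = 54.75 kΩ, giving V = 20.3 × 54.75/122.8 = 9.0544 V.
Drop = (10.150 − 9.0544) / 10.150 = 10.8 %.

10.8 %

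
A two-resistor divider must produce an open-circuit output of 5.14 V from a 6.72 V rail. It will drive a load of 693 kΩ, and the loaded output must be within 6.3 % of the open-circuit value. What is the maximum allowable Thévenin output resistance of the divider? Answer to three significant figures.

R_th ≤ 46.6 kΩ

Loading drop = R_th/(R_th + R_L) ≤ 0.0630, so R_th ≤ R_L · ε/(1−ε) = 693 kΩ × 0.0630/0.9370 = 46.6 kΩ.
(Any R1, R2 with R2/(R1+R2) = 0.765 and R1‖R2 ≤ 46.6 kΩ will meet the spec.)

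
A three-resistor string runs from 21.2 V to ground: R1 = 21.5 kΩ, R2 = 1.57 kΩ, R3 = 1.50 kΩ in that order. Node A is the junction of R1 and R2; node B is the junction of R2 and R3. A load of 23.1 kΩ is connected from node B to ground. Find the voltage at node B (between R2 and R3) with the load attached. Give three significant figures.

V ≈ 1.22 V

At node B, R3 is in parallel with the load: R3‖R_L = 1.409 kΩ.
Below node A the resistance is R2 + (R3‖R_L) = 2.979 kΩ, so V_A = 21.2 × 2.979/24.48 = 2.580 V.
Then V_B = V_A × (R3‖R_L)/(R2 + R3‖R_L) = 2.580 × 1.409/2.979 = 1.22 V.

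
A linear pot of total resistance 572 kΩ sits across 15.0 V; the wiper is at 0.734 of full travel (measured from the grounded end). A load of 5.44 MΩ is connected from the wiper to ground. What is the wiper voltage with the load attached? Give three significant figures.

V ≈ 10.8 V

The wiper splits the pot into (1−α)R = 152.2 kΩ above and αR = 419.8 kΩ below.
Lower section ‖ load = 389.8 kΩ.
V_wiper = 15.0 × 389.8/(152.2 + 389.8) = 10.8 V.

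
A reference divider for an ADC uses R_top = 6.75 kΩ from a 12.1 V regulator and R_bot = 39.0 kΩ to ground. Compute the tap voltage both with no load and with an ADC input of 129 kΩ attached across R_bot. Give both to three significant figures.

Open-circuit: V = 12.1 × 39.0/(6.75 + 39.0) = 10.3 V.
With the load, R_bot becomes R_bot‖R_L = 29.95 kΩ, so V = 12.1 × 29.95/36.70 = 9.87 V.

Unloaded: 10.3 V; loaded: 9.87 V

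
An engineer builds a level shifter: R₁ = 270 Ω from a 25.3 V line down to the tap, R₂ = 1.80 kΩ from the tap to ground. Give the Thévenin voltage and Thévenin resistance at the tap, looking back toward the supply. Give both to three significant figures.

V_th is the open-circuit tap voltage: 25.3 × 1800/(270 + 1800) = 22.0 V.
With the supply zeroed, R₁ and R₂ appear in parallel from the tap: R_th = R₁‖R₂ = (270 × 1800)/2070 = 235 Ω.

V_th = 22.0 V, R_th = 235 Ω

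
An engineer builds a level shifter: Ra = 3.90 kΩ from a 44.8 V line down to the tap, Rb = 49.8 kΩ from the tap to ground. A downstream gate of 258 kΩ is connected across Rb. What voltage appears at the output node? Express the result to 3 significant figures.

V_out ≈ 41.0 V

The load sits in parallel with Rb: Rb‖R_L = (49.8 × 258) / (49.8 + 258) = 41.74 kΩ.
V_out = 44.8 × 41.74 / (3.90 + 41.74) = 44.8 × 41.74/45.64 = 41.0 V.
(Unloaded it would have been 41.5 V.)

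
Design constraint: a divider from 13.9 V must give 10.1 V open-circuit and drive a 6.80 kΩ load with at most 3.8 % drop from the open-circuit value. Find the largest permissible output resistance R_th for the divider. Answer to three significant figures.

R_th ≤ 269 Ω

Loading drop = R_th/(R_th + R_L) ≤ 0.0380, so R_th ≤ R_L · ε/(1−ε) = 6.80 kΩ × 0.0380/0.9620 = 269 Ω.
(Any R1, R2 with R2/(R1+R2) = 0.727 and R1‖R2 ≤ 269 Ω will meet the spec.)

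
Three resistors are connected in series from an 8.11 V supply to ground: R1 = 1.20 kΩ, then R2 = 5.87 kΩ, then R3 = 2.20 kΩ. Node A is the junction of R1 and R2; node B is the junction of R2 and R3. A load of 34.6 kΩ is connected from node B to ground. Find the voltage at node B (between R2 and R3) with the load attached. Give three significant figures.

V ≈ 1.84 V

At node B, R3 is in parallel with the load: R3‖R_L = 2.068 kΩ.
Below node A the resistance is R2 + (R3‖R_L) = 7.938 kΩ, so V_A = 8.11 × 7.938/9.138 = 7.045 V.
Then V_B = V_A × (R3‖R_L)/(R2 + R3‖R_L) = 7.045 × 2.068/7.938 = 1.84 V.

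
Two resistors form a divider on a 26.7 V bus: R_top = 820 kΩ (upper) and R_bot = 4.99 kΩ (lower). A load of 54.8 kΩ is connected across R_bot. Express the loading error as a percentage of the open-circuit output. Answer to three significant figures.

The divider's output (Thévenin) resistance is R_top‖R_bot = 4.960 kΩ.
Fractional drop under load = R_th/(R_th + R_L) = 4.960 / (4.960 + 54.8) = 0.08300.
So the output falls by 8.30 %.

8.30 %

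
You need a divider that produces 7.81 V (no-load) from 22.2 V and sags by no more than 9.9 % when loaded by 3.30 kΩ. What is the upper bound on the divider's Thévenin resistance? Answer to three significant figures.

Loading drop = R_th/(R_th + R_L) ≤ 0.0990, so R_th ≤ R_L · ε/(1−ε) = 3.30 kΩ × 0.0990/0.9010 = 363 Ω.

R_th ≤ 363 Ω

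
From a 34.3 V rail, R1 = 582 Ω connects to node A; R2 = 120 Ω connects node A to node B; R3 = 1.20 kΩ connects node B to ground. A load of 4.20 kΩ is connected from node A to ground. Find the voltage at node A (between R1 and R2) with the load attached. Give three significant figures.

Below node A the series string R2+R3 = 1320 Ω sits in parallel with the 4200 Ω load: 1004 Ω.
V_A = 34.3 × 1004/(582 + 1004) = 21.7 V.

V ≈ 21.7 V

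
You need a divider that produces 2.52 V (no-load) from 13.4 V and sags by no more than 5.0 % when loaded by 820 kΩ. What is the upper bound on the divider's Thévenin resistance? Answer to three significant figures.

R_th ≤ 43.2 kΩ

Loading drop = R_th/(R_th + R_L) ≤ 0.0500, so R_th ≤ R_L · ε/(1−ε) = 820 kΩ × 0.0500/0.9500 = 43.2 kΩ.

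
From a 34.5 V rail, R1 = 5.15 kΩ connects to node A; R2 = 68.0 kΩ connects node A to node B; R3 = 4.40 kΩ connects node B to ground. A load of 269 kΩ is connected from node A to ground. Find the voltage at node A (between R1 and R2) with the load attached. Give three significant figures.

V ≈ 31.6 V

Below node A the series string R2+R3 = 72.40 kΩ sits in parallel with the 269 kΩ load: 57.05 kΩ.
V_A = 34.5 × 57.05/(5.15 + 57.05) = 31.6 V.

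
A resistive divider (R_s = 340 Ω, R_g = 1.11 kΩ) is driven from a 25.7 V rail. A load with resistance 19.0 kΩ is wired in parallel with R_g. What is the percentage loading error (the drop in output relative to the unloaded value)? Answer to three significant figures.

The divider's output (Thévenin) resistance is R_s‖R_g = 260.3 Ω.
Fractional drop under load = R_th/(R_th + R_L) = 260.3 / (260.3 + 19000) = 0.01351.
So the output falls by 1.35 %.

1.35 %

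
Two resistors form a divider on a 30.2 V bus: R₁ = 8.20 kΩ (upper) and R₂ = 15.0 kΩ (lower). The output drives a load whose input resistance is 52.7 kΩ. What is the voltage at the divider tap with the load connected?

V_out ≈ 17.7 V

The load sits in parallel with R₂: R₂‖R_L = (15.0 × 52.7) / (15.0 + 52.7) = 11.68 kΩ.
V_out = 30.2 × 11.68 / (8.20 + 11.68) = 30.2 × 11.68/19.88 = 17.7 V.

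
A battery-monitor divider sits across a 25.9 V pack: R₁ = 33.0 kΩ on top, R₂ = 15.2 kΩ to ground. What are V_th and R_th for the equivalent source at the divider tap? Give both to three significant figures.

V_th = 8.17 V, R_th = 10.4 kΩ

V_th is the open-circuit tap voltage: 25.9 × 15.2/(33.0 + 15.2) = 8.17 V.
With the supply zeroed, R₁ and R₂ appear in parallel from the tap: R_th = R₁‖R₂ = (33.0 × 15.2)/48.20 = 10.4 kΩ.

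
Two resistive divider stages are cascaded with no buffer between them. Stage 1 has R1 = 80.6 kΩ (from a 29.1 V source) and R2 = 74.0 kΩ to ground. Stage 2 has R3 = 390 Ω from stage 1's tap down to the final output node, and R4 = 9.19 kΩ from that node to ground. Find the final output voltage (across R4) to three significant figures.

V_out ≈ 2.66 V

Stage 2 presents R3+R4 = 9580 Ω as a load on stage 1's tap.
Stage 1's lower leg becomes R2‖(R3+R4) = 8482 Ω, so V_mid = 29.1 × 8482/89080 = 2.771 V.
Stage 2 is itself unloaded: V_out = V_mid × R4/(R3+R4) = 2.771 × 9190/9580 = 2.66 V.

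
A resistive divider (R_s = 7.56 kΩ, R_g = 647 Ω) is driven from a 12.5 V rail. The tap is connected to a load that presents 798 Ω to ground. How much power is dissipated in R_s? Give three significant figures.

Total resistance from the source is R_s + (R_g‖R_L) = 7917 Ω, so I = 12.5/7917 Ω = 1.579 mA.
P = I²·R_s = (1.579 mA)² × 7.56 kΩ = 18.8 mW.

P ≈ 18.8 mW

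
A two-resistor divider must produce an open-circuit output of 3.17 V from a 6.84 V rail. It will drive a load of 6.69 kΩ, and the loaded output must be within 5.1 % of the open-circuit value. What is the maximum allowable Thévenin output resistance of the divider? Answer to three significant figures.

Loading drop = R_th/(R_th + R_L) ≤ 0.0510, so R_th ≤ R_L · ε/(1−ε) = 6.69 kΩ × 0.0510/0.9490 = 360 Ω.
(Any R1, R2 with R2/(R1+R2) = 0.463 and R1‖R2 ≤ 360 Ω will meet the spec.)

R_th ≤ 360 Ω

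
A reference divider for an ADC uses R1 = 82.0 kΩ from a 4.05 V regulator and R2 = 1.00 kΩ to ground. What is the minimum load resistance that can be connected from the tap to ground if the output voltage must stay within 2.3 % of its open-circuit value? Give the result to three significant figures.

R_L(min) ≈ 42.0 kΩ

Output resistance R_th = R1‖R2 = (82000 × 1000)/83000 = 988.0 Ω.
The fractional drop is R_th/(R_th + R_L); requiring this ≤ 0.0230 gives R_L ≥ R_th(1/0.0230 − 1) = 988.0 × 42.48 = 42.0 kΩ.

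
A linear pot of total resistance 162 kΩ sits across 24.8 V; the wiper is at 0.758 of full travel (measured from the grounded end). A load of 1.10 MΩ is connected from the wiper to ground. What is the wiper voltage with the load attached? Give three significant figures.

V ≈ 18.3 V

The wiper splits the pot into (1−α)R = 39.20 kΩ above and αR = 122.8 kΩ below.
Lower section ‖ load = 110.5 kΩ.
V_wiper = 24.8 × 110.5/(39.20 + 110.5) = 18.3 V.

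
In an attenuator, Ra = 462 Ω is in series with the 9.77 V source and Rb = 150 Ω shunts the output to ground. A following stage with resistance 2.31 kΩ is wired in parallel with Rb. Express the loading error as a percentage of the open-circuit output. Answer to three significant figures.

4.67 %

The divider's output (Thévenin) resistance is Ra‖Rb = 113.2 Ω.
Fractional drop under load = R_th/(R_th + R_L) = 113.2 / (113.2 + 2310) = 0.04673.
So the output falls by 4.67 %.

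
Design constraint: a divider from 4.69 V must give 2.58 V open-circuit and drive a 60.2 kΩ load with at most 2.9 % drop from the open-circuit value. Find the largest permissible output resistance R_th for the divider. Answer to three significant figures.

R_th ≤ 1.80 kΩ

Loading drop = R_th/(R_th + R_L) ≤ 0.0290, so R_th ≤ R_L · ε/(1−ε) = 60.2 kΩ × 0.0290/0.9710 = 1.80 kΩ.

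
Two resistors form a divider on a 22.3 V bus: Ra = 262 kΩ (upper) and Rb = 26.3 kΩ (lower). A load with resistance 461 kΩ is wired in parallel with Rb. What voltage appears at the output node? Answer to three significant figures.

The load sits in parallel with Rb: Rb‖R_L = (26.3 × 461) / (26.3 + 461) = 24.88 kΩ.
V_out = 22.3 × 24.88 / (262 + 24.88) = 22.3 × 24.88/286.9 = 1.93 V.
(Unloaded it would have been 2.03 V.)

V_out ≈ 1.93 V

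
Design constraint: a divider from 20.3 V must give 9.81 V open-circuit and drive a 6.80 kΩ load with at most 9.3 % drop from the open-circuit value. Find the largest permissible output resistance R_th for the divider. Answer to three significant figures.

Loading drop = R_th/(R_th + R_L) ≤ 0.0930, so R_th ≤ R_L · ε/(1−ε) = 6.80 kΩ × 0.0930/0.9070 = 697 Ω.

R_th ≤ 697 Ω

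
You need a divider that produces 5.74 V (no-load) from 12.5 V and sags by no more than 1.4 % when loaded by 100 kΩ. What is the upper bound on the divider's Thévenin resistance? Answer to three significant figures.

Loading drop = R_th/(R_th + R_L) ≤ 0.0140, so R_th ≤ R_L · ε/(1−ε) = 100 kΩ × 0.0140/0.9860 = 1.42 kΩ.
(Any R1, R2 with R2/(R1+R2) = 0.459 and R1‖R2 ≤ 1.42 kΩ will meet the spec.)

R_th ≤ 1.42 kΩ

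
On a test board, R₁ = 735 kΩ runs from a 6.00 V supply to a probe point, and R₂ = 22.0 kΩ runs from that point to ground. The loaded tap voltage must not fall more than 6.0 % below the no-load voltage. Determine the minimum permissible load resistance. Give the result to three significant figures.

Output resistance R_th = R₁‖R₂ = (735 × 22.0)/757.0 = 21.36 kΩ.
The fractional drop is R_th/(R_th + R_L); requiring this ≤ 0.0600 gives R_L ≥ R_th(1/0.0600 − 1) = 21.36 × 15.67 = 335 kΩ.

R_L(min) ≈ 335 kΩ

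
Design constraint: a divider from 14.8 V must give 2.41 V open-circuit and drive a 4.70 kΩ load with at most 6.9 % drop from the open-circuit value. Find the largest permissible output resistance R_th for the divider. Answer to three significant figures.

R_th ≤ 348 Ω

Loading drop = R_th/(R_th + R_L) ≤ 0.0690, so R_th ≤ R_L · ε/(1−ε) = 4.70 kΩ × 0.0690/0.9310 = 348 Ω.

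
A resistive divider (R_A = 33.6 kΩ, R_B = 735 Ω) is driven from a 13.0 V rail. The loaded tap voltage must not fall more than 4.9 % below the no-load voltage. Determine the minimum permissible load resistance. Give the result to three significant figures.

Output resistance R_th = R_A‖R_B = (33600 × 735)/34340 = 719.3 Ω.
The fractional drop is R_th/(R_th + R_L); requiring this ≤ 0.0490 gives R_L ≥ R_th(1/0.0490 − 1) = 719.3 × 19.41 = 14.0 kΩ.

R_L(min) ≈ 14.0 kΩ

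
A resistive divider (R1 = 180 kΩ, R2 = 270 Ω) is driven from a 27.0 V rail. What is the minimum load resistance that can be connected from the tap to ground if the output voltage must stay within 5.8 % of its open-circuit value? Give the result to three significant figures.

Output resistance R_th = R1‖R2 = (180000 × 270)/180300 = 269.6 Ω.
The fractional drop is R_th/(R_th + R_L); requiring this ≤ 0.0580 gives R_L ≥ R_th(1/0.0580 − 1) = 269.6 × 16.24 = 4.38 kΩ.

R_L(min) ≈ 4.38 kΩ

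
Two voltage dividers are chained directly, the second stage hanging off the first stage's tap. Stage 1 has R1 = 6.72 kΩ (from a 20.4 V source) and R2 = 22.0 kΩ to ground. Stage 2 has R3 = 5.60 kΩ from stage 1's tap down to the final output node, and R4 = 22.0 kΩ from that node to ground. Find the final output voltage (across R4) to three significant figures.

V_out ≈ 10.5 V

Stage 2 presents R3+R4 = 27.60 kΩ as a load on stage 1's tap.
Stage 1's lower leg becomes R2‖(R3+R4) = 12.24 kΩ, so V_mid = 20.4 × 12.24/18.96 = 13.17 V.
Stage 2 is itself unloaded: V_out = V_mid × R4/(R3+R4) = 13.17 × 22.0/27.60 = 10.5 V.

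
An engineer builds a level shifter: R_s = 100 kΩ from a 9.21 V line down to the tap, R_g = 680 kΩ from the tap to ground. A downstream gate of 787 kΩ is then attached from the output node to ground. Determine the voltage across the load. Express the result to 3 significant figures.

V_out ≈ 7.23 V

The load sits in parallel with R_g: R_g‖R_L = (680 × 787) / (680 + 787) = 364.8 kΩ.
V_out = 9.21 × 364.8 / (100 + 364.8) = 9.21 × 364.8/464.8 = 7.23 V.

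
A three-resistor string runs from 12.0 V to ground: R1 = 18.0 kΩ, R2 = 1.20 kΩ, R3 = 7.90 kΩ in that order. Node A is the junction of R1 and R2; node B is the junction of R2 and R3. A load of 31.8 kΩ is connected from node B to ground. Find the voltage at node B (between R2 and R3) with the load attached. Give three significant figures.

V ≈ 2.97 V

At node B, R3 is in parallel with the load: R3‖R_L = 6.328 kΩ.
Below node A the resistance is R2 + (R3‖R_L) = 7.528 kΩ, so V_A = 12.0 × 7.528/25.53 = 3.539 V.
Then V_B = V_A × (R3‖R_L)/(R2 + R3‖R_L) = 3.539 × 6.328/7.528 = 2.97 V.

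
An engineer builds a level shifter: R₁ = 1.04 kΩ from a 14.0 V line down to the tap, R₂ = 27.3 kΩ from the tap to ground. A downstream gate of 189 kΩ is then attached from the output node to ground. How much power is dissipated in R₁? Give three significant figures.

Total resistance from the source is R₁ + (R₂‖R_L) = 24.89 kΩ, so I = 14.0/24.89 kΩ = 0.5624 mA.
P = I²·R₁ = (0.5624 mA)² × 1.04 kΩ = 0.329 mW.

P ≈ 0.329 mW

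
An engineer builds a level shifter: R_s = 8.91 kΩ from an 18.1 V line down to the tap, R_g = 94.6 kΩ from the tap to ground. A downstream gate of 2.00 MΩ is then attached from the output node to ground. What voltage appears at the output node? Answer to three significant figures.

V_out ≈ 16.5 V

The load sits in parallel with R_g: R_g‖R_L = (94.6 × 2000) / (94.6 + 2000) = 90.33 kΩ.
V_out = 18.1 × 90.33 / (8.91 + 90.33) = 18.1 × 90.33/99.24 = 16.5 V.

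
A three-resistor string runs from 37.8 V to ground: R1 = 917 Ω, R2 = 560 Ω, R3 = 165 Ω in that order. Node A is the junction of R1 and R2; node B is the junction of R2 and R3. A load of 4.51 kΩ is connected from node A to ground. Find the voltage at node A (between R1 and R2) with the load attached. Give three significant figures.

Below node A the series string R2+R3 = 725.0 Ω sits in parallel with the 4510 Ω load: 624.6 Ω.
V_A = 37.8 × 624.6/(917 + 624.6) = 15.3 V.

V ≈ 15.3 V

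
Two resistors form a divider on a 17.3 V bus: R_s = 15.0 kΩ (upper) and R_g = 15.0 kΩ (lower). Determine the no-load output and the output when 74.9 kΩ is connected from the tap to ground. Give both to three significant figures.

Open-circuit: V = 17.3 × 15.0/(15.0 + 15.0) = 8.65 V.
With the load, R_g becomes R_g‖R_L = 12.50 kΩ, so V = 17.3 × 12.50/27.50 = 7.86 V.

Unloaded: 8.65 V; loaded: 7.86 V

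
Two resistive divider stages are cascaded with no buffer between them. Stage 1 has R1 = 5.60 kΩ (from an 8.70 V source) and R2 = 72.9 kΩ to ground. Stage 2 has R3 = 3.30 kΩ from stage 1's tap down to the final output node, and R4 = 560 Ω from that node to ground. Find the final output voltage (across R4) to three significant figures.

V_out ≈ 0.499 V

Stage 2 presents R3+R4 = 3860 Ω as a load on stage 1's tap.
Stage 1's lower leg becomes R2‖(R3+R4) = 3666 Ω, so V_mid = 8.70 × 3666/9266 = 3.442 V.
Stage 2 is itself unloaded: V_out = V_mid × R4/(R3+R4) = 3.442 × 560/3860 = 0.499 V.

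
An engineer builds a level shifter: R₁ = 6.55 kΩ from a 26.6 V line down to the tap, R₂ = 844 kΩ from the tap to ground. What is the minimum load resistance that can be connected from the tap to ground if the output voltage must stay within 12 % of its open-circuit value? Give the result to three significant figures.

R_L(min) ≈ 47.7 kΩ

Output resistance R_th = R₁‖R₂ = (6.55 × 844)/850.5 = 6.500 kΩ.
The fractional drop is R_th/(R_th + R_L); requiring this ≤ 0.120 gives R_L ≥ R_th(1/0.120 − 1) = 6.500 × 7.333 = 47.7 kΩ.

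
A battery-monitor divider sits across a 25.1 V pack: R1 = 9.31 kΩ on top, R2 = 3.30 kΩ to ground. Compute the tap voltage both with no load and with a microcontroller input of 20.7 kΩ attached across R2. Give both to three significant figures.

Unloaded: 6.57 V; loaded: 5.88 V

Open-circuit: V = 25.1 × 3.30/(9.31 + 3.30) = 6.57 V.
With the load, R2 becomes R2‖R_L = 2.846 kΩ, so V = 25.1 × 2.846/12.16 = 5.88 V.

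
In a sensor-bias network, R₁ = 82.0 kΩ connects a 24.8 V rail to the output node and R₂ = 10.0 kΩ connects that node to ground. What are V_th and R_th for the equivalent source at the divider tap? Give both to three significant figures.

V_th is the open-circuit tap voltage: 24.8 × 10.0/(82.0 + 10.0) = 2.70 V.
With the supply zeroed, R₁ and R₂ appear in parallel from the tap: R_th = R₁‖R₂ = (82.0 × 10.0)/92.00 = 8.91 kΩ.

V_th = 2.70 V, R_th = 8.91 kΩ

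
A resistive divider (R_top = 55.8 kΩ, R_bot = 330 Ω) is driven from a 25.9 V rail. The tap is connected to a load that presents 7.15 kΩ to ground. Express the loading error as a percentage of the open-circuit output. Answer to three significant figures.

4.39 %

The divider's output (Thévenin) resistance is R_top‖R_bot = 328.1 Ω.
Fractional drop under load = R_th/(R_th + R_L) = 328.1 / (328.1 + 7150) = 0.04387.
So the output falls by 4.39 %.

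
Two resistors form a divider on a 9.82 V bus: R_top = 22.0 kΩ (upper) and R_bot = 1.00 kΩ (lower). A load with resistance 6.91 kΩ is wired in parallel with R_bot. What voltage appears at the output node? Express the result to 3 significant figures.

The load sits in parallel with R_bot: R_bot‖R_L = (1.00 × 6.91) / (1.00 + 6.91) = 0.8736 kΩ.
V_out = 9.82 × 0.8736 / (22.0 + 0.8736) = 9.82 × 0.8736/22.87 = 0.375 V.
(Unloaded it would have been 0.427 V.)

V_out ≈ 0.375 V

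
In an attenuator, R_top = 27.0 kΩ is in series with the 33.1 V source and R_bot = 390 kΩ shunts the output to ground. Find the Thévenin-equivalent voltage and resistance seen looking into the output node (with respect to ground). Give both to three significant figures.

V_th is the open-circuit tap voltage: 33.1 × 390/(27.0 + 390) = 31.0 V.
With the supply zeroed, R_top and R_bot appear in parallel from the tap: R_th = R_top‖R_bot = (27.0 × 390)/417.0 = 25.3 kΩ.

V_th = 31.0 V, R_th = 25.3 kΩ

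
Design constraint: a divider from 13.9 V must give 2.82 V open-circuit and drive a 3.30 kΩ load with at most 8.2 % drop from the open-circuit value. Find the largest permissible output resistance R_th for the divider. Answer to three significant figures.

Loading drop = R_th/(R_th + R_L) ≤ 0.0820, so R_th ≤ R_L · ε/(1−ε) = 3.30 kΩ × 0.0820/0.9180 = 295 Ω.
(Any R1, R2 with R2/(R1+R2) = 0.203 and R1‖R2 ≤ 295 Ω will meet the spec.)

R_th ≤ 295 Ω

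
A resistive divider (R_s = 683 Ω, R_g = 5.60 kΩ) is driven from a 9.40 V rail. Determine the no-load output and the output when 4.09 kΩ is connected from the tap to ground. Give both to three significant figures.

Unloaded: 8.38 V; loaded: 7.29 V

Open-circuit: V = 9.40 × 5600/(683 + 5600) = 8.38 V.
With the load, R_g becomes R_g‖R_L = 2364 Ω, so V = 9.40 × 2364/3047 = 7.29 V.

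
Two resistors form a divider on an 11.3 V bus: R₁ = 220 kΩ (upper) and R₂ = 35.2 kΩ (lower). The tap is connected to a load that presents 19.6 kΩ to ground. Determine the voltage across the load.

The load sits in parallel with R₂: R₂‖R_L = (35.2 × 19.6) / (35.2 + 19.6) = 12.59 kΩ.
V_out = 11.3 × 12.59 / (220 + 12.59) = 11.3 × 12.59/232.6 = 0.612 V.

V_out ≈ 0.612 V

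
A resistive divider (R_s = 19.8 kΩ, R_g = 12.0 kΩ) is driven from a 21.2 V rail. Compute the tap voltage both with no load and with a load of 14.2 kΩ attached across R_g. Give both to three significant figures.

Open-circuit: V = 21.2 × 12.0/(19.8 + 12.0) = 8.00 V.
With the load, R_g becomes R_g‖R_L = 6.504 kΩ, so V = 21.2 × 6.504/26.30 = 5.24 V.

Unloaded: 8.00 V; loaded: 5.24 V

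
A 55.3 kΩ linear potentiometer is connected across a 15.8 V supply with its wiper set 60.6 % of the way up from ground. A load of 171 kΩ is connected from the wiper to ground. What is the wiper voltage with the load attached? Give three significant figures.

V ≈ 8.89 V

The wiper splits the pot into (1−α)R = 21.79 kΩ above and αR = 33.51 kΩ below.
Lower section ‖ load = 28.02 kΩ.
V_wiper = 15.8 × 28.02/(21.79 + 28.02) = 8.89 V.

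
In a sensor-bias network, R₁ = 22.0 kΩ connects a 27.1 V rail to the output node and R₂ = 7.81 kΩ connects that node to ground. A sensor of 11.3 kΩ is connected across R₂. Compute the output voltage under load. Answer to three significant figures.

V_out ≈ 4.70 V

The load sits in parallel with R₂: R₂‖R_L = (7.81 × 11.3) / (7.81 + 11.3) = 4.618 kΩ.
V_out = 27.1 × 4.618 / (22.0 + 4.618) = 27.1 × 4.618/26.62 = 4.70 V.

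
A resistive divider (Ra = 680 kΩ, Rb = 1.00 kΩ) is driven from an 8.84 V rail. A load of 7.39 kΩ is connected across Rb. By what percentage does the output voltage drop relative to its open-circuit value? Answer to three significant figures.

11.9 %

The divider's output (Thévenin) resistance is Ra‖Rb = 0.9985 kΩ.
Fractional drop under load = R_th/(R_th + R_L) = 0.9985 / (0.9985 + 7.39) = 0.1190.
So the output falls by 11.9 %.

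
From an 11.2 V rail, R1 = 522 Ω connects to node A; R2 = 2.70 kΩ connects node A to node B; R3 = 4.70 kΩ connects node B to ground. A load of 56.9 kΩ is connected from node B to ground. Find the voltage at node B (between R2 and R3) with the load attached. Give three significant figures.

At node B, R3 is in parallel with the load: R3‖R_L = 4341 Ω.
Below node A the resistance is R2 + (R3‖R_L) = 7041 Ω, so V_A = 11.2 × 7041/7563 = 10.43 V.
Then V_B = V_A × (R3‖R_L)/(R2 + R3‖R_L) = 10.43 × 4341/7041 = 6.43 V.

V ≈ 6.43 V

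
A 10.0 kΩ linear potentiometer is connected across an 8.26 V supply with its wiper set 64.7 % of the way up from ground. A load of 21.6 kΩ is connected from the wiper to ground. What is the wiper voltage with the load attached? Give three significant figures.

The wiper splits the pot into (1−α)R = 3.530 kΩ above and αR = 6.470 kΩ below.
Lower section ‖ load = 4.979 kΩ.
V_wiper = 8.26 × 4.979/(3.530 + 4.979) = 4.83 V.

V ≈ 4.83 V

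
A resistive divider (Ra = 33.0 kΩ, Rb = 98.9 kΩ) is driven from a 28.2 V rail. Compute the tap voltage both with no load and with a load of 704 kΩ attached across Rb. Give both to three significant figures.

Open-circuit: V = 28.2 × 98.9/(33.0 + 98.9) = 21.1 V.
With the load, Rb becomes Rb‖R_L = 86.72 kΩ, so V = 28.2 × 86.72/119.7 = 20.4 V.

Unloaded: 21.1 V; loaded: 20.4 V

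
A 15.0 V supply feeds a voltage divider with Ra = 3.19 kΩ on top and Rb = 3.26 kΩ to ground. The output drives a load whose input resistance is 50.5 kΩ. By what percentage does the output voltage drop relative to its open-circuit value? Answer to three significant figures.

The divider's output (Thévenin) resistance is Ra‖Rb = 1.612 kΩ.
Fractional drop under load = R_th/(R_th + R_L) = 1.612 / (1.612 + 50.5) = 0.03094.
So the output falls by 3.09 %.

3.09 %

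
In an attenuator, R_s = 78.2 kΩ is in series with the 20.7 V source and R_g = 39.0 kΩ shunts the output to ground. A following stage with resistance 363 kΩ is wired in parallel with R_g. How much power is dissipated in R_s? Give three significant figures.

P ≈ 2.60 mW

Total resistance from the source is R_s + (R_g‖R_L) = 113.4 kΩ, so I = 20.7/113.4 kΩ = 0.1825 mA.
P = I²·R_s = (0.1825 mA)² × 78.2 kΩ = 2.60 mW.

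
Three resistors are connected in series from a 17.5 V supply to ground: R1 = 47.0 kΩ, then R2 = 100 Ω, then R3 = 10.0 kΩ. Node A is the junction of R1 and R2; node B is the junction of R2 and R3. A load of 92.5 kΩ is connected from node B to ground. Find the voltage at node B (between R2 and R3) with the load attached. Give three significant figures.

V ≈ 2.81 V

At node B, R3 is in parallel with the load: R3‖R_L = 9024 Ω.
Below node A the resistance is R2 + (R3‖R_L) = 9124 Ω, so V_A = 17.5 × 9124/56120 = 2.845 V.
Then V_B = V_A × (R3‖R_L)/(R2 + R3‖R_L) = 2.845 × 9024/9124 = 2.81 V.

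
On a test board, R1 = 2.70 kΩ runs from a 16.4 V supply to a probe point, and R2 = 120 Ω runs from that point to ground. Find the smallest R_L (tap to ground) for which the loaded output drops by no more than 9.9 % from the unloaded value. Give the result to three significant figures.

Output resistance R_th = R1‖R2 = (2700 × 120)/2820 = 114.9 Ω.
The fractional drop is R_th/(R_th + R_L); requiring this ≤ 0.0990 gives R_L ≥ R_th(1/0.0990 − 1) = 114.9 × 9.101 = 1.05 kΩ.

R_L(min) ≈ 1.05 kΩ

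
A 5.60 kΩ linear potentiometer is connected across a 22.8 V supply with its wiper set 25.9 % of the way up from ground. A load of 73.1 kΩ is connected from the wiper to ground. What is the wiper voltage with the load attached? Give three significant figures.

The wiper splits the pot into (1−α)R = 4.150 kΩ above and αR = 1.450 kΩ below.
Lower section ‖ load = 1.422 kΩ.
V_wiper = 22.8 × 1.422/(4.150 + 1.422) = 5.82 V.

V ≈ 5.82 V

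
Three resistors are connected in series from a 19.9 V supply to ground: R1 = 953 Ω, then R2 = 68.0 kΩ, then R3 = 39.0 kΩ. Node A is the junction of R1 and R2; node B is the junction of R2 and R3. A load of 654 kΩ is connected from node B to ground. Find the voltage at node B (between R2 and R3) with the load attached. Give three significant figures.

At node B, R3 is in parallel with the load: R3‖R_L = 36810 Ω.
Below node A the resistance is R2 + (R3‖R_L) = 104800 Ω, so V_A = 19.9 × 104800/105800 = 19.72 V.
Then V_B = V_A × (R3‖R_L)/(R2 + R3‖R_L) = 19.72 × 36810/104800 = 6.93 V.

V ≈ 6.93 V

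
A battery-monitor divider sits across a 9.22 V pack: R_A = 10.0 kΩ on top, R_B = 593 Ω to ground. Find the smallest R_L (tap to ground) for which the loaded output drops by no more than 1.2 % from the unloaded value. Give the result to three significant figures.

Output resistance R_th = R_A‖R_B = (10000 × 593)/10590 = 559.8 Ω.
The fractional drop is R_th/(R_th + R_L); requiring this ≤ 0.0120 gives R_L ≥ R_th(1/0.0120 − 1) = 559.8 × 82.33 = 46.1 kΩ.

R_L(min) ≈ 46.1 kΩ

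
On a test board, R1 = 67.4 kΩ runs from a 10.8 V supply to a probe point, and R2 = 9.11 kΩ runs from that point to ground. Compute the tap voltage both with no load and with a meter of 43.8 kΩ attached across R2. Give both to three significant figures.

Open-circuit: V = 10.8 × 9.11/(67.4 + 9.11) = 1.29 V.
With the load, R2 becomes R2‖R_L = 7.541 kΩ, so V = 10.8 × 7.541/74.94 = 1.09 V.

Unloaded: 1.29 V; loaded: 1.09 V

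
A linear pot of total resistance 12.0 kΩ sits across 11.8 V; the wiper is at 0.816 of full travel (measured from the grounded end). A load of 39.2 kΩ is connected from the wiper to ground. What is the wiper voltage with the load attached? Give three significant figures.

The wiper splits the pot into (1−α)R = 2.208 kΩ above and αR = 9.792 kΩ below.
Lower section ‖ load = 7.835 kΩ.
V_wiper = 11.8 × 7.835/(2.208 + 7.835) = 9.21 V.

V ≈ 9.21 V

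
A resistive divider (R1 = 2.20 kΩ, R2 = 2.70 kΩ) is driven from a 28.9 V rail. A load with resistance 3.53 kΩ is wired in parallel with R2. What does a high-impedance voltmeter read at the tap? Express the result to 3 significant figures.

V_out ≈ 11.9 V

The load sits in parallel with R2: R2‖R_L = (2.70 × 3.53) / (2.70 + 3.53) = 1.530 kΩ.
V_out = 28.9 × 1.530 / (2.20 + 1.530) = 28.9 × 1.530/3.730 = 11.9 V.
(Unloaded it would have been 15.9 V.)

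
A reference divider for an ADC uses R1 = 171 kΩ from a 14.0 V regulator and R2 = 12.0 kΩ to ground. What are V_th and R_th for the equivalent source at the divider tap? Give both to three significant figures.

V_th = 0.918 V, R_th = 11.2 kΩ

V_th is the open-circuit tap voltage: 14.0 × 12.0/(171 + 12.0) = 0.918 V.
With the supply zeroed, R1 and R2 appear in parallel from the tap: R_th = R1‖R2 = (171 × 12.0)/183.0 = 11.2 kΩ.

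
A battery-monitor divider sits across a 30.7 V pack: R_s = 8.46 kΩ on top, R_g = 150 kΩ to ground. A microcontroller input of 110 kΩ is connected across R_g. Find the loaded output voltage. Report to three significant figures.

The load sits in parallel with R_g: R_g‖R_L = (150 × 110) / (150 + 110) = 63.46 kΩ.
V_out = 30.7 × 63.46 / (8.46 + 63.46) = 30.7 × 63.46/71.92 = 27.1 V.

V_out ≈ 27.1 V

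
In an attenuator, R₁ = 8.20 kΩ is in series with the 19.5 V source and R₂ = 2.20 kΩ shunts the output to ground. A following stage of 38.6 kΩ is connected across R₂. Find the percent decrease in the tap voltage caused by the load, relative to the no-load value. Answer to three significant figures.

The divider's output (Thévenin) resistance is R₁‖R₂ = 1.735 kΩ.
Fractional drop under load = R_th/(R_th + R_L) = 1.735 / (1.735 + 38.6) = 0.04301.
So the output falls by 4.30 %.

4.30 %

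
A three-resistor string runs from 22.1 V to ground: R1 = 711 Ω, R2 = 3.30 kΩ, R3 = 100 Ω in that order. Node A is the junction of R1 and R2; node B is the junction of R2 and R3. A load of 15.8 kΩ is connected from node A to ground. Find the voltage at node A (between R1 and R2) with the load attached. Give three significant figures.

V ≈ 17.6 V

Below node A the series string R2+R3 = 3400 Ω sits in parallel with the 15800 Ω load: 2798 Ω.
V_A = 22.1 × 2798/(711 + 2798) = 17.6 V.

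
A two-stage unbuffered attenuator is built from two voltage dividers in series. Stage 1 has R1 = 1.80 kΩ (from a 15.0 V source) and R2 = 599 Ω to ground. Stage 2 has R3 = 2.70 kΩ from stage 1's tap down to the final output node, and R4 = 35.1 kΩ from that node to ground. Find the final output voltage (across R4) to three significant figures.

V_out ≈ 3.44 V

Stage 2 presents R3+R4 = 37800 Ω as a load on stage 1's tap.
Stage 1's lower leg becomes R2‖(R3+R4) = 589.7 Ω, so V_mid = 15.0 × 589.7/2390 = 3.701 V.
Stage 2 is itself unloaded: V_out = V_mid × R4/(R3+R4) = 3.701 × 35100/37800 = 3.44 V.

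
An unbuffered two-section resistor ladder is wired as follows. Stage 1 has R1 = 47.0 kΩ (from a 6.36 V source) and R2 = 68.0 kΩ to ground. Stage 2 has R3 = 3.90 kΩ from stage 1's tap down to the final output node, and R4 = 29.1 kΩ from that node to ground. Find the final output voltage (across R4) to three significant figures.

V_out ≈ 1.80 V

Stage 2 presents R3+R4 = 33.00 kΩ as a load on stage 1's tap.
Stage 1's lower leg becomes R2‖(R3+R4) = 22.22 kΩ, so V_mid = 6.36 × 22.22/69.22 = 2.041 V.
Stage 2 is itself unloaded: V_out = V_mid × R4/(R3+R4) = 2.041 × 29.1/33.00 = 1.80 V.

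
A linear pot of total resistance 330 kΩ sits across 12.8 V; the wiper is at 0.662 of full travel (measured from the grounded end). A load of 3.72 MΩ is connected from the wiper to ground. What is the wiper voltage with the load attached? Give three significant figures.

The wiper splits the pot into (1−α)R = 111.5 kΩ above and αR = 218.5 kΩ below.
Lower section ‖ load = 206.3 kΩ.
V_wiper = 12.8 × 206.3/(111.5 + 206.3) = 8.31 V.

V ≈ 8.31 V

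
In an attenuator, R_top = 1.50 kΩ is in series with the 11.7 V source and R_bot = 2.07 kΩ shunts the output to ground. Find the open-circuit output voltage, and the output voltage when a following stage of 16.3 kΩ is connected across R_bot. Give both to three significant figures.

Open-circuit: V = 11.7 × 2.07/(1.50 + 2.07) = 6.78 V.
With the load, R_bot becomes R_bot‖R_L = 1.837 kΩ, so V = 11.7 × 1.837/3.337 = 6.44 V.

Unloaded: 6.78 V; loaded: 6.44 V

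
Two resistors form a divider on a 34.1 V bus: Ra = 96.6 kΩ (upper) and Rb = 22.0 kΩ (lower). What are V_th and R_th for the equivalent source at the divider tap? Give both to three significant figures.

V_th = 6.33 V, R_th = 17.9 kΩ

V_th is the open-circuit tap voltage: 34.1 × 22.0/(96.6 + 22.0) = 6.33 V.
With the supply zeroed, Ra and Rb appear in parallel from the tap: R_th = Ra‖Rb = (96.6 × 22.0)/118.6 = 17.9 kΩ.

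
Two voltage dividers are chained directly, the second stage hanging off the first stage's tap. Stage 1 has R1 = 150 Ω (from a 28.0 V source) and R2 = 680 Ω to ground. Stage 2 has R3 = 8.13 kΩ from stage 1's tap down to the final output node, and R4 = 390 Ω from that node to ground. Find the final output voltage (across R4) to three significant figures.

Stage 2 presents R3+R4 = 8520 Ω as a load on stage 1's tap.
Stage 1's lower leg becomes R2‖(R3+R4) = 629.7 Ω, so V_mid = 28.0 × 629.7/779.7 = 22.61 V.
Stage 2 is itself unloaded: V_out = V_mid × R4/(R3+R4) = 22.61 × 390/8520 = 1.04 V.

V_out ≈ 1.04 V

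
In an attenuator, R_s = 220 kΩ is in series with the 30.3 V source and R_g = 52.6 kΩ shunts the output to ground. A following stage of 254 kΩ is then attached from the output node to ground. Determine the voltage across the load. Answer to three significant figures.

V_out ≈ 5.01 V

The load sits in parallel with R_g: R_g‖R_L = (52.6 × 254) / (52.6 + 254) = 43.58 kΩ.
V_out = 30.3 × 43.58 / (220 + 43.58) = 30.3 × 43.58/263.6 = 5.01 V.
(Unloaded it would have been 5.85 V.)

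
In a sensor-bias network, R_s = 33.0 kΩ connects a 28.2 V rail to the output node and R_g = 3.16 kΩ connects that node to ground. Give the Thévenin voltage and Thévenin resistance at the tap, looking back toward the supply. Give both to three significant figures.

V_th is the open-circuit tap voltage: 28.2 × 3.16/(33.0 + 3.16) = 2.46 V.
With the supply zeroed, R_s and R_g appear in parallel from the tap: R_th = R_s‖R_g = (33.0 × 3.16)/36.16 = 2.88 kΩ.

V_th = 2.46 V, R_th = 2.88 kΩ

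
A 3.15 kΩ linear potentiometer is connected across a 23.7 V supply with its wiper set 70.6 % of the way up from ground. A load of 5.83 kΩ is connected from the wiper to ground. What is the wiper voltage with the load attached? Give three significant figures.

The wiper splits the pot into (1−α)R = 926.1 Ω above and αR = 2224 Ω below.
Lower section ‖ load = 1610 Ω.
V_wiper = 23.7 × 1610/(926.1 + 1610) = 15.0 V.

V ≈ 15.0 V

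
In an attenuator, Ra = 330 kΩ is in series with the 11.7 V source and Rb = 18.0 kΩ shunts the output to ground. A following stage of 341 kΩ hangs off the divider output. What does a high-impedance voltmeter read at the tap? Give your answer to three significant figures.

The load sits in parallel with Rb: Rb‖R_L = (18.0 × 341) / (18.0 + 341) = 17.10 kΩ.
V_out = 11.7 × 17.10 / (330 + 17.10) = 11.7 × 17.10/347.1 = 0.576 V.

V_out ≈ 0.576 V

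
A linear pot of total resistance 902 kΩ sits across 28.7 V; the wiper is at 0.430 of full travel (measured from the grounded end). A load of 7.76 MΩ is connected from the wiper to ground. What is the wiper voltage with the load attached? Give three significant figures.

V ≈ 12.0 V

The wiper splits the pot into (1−α)R = 514.1 kΩ above and αR = 387.9 kΩ below.
Lower section ‖ load = 369.4 kΩ.
V_wiper = 28.7 × 369.4/(514.1 + 369.4) = 12.0 V.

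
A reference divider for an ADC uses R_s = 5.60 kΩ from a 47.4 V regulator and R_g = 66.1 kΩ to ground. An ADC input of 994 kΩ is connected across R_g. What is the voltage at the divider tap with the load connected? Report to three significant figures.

V_out ≈ 43.5 V

The load sits in parallel with R_g: R_g‖R_L = (66.1 × 994) / (66.1 + 994) = 61.98 kΩ.
V_out = 47.4 × 61.98 / (5.60 + 61.98) = 47.4 × 61.98/67.58 = 43.5 V.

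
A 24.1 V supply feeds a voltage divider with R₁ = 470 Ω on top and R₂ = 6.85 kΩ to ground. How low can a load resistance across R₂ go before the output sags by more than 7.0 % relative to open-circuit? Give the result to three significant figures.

Output resistance R_th = R₁‖R₂ = (470 × 6850)/7320 = 439.8 Ω.
The fractional drop is R_th/(R_th + R_L); requiring this ≤ 0.0700 gives R_L ≥ R_th(1/0.0700 − 1) = 439.8 × 13.29 = 5.84 kΩ.

R_L(min) ≈ 5.84 kΩ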